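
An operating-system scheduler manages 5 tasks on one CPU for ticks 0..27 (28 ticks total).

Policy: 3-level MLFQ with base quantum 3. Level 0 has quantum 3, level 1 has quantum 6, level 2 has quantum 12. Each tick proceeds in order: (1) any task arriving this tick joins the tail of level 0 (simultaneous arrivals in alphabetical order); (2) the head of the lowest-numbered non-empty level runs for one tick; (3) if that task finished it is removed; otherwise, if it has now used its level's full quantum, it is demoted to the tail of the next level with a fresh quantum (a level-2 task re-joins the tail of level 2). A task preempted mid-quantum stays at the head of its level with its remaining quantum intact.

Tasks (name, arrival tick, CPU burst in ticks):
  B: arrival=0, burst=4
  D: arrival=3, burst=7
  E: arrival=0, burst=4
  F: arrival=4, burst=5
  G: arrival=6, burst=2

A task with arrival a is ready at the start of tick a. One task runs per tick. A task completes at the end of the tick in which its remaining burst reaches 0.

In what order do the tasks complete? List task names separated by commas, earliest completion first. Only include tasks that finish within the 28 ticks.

t=0: L0/L1/L2 = BE/-/- → run B
t=1: L0/L1/L2 = BE/-/- → run B
t=2: L0/L1/L2 = BE/-/- → run B
t=3: L0/L1/L2 = ED/B/- → run E
t=4: L0/L1/L2 = EDF/B/- → run E
t=5: L0/L1/L2 = EDF/B/- → run E
t=6: L0/L1/L2 = DFG/BE/- → run D
t=7: L0/L1/L2 = DFG/BE/- → run D
t=8: L0/L1/L2 = DFG/BE/- → run D
t=9: L0/L1/L2 = FG/BED/- → run F
t=10: L0/L1/L2 = FG/BED/- → run F
t=11: L0/L1/L2 = FG/BED/- → run F
t=12: L0/L1/L2 = G/BEDF/- → run G
t=13: L0/L1/L2 = G/BEDF/- → run G
t=14: L0/L1/L2 = -/BEDF/- → run B
t=15: L0/L1/L2 = -/EDF/- → run E
t=16: L0/L1/L2 = -/DF/- → run D
t=17: L0/L1/L2 = -/DF/- → run D
t=18: L0/L1/L2 = -/DF/- → run D
t=19: L0/L1/L2 = -/DF/- → run D
t=20: L0/L1/L2 = -/F/- → run F
t=21: L0/L1/L2 = -/F/- → run F
t=22: (idle)
t=23: (idle)
t=24: (idle)
t=25: (idle)
t=26: (idle)
t=27: (idle)

completion order = G, B, E, D, F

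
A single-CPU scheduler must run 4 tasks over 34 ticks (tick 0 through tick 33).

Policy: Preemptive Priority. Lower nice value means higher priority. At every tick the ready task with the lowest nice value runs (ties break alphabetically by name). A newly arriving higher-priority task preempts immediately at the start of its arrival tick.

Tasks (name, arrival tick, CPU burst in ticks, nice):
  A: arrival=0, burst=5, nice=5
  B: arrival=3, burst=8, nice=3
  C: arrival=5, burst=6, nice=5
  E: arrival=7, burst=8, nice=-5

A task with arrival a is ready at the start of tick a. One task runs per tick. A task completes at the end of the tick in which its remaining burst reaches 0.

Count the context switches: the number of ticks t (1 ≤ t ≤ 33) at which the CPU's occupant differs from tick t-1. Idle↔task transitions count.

context switches = 6

t=0: ready={A} → run A
t=1: ready={A} → run A
t=2: ready={A} → run A
t=3: ready={A,B} → run B
t=4: ready={A,B} → run B
t=5: ready={A,B,C} → run B
t=6: ready={A,B,C} → run B
t=7: ready={A,B,C,E} → run E
t=8: ready={A,B,C,E} → run E
t=9: ready={A,B,C,E} → run E
t=10: ready={A,B,C,E} → run E
t=11: ready={A,B,C,E} → run E
t=12: ready={A,B,C,E} → run E
t=13: ready={A,B,C,E} → run E
t=14: ready={A,B,C,E} → run E
t=15: ready={A,B,C} → run B
t=16: ready={A,B,C} → run B
t=17: ready={A,B,C} → run B
t=18: ready={A,B,C} → run B
t=19: ready={A,C} → run A
t=20: ready={A,C} → run A
t=21: ready={C} → run C
t=22: ready={C} → run C
t=23: ready={C} → run C
t=24: ready={C} → run C
t=25: ready={C} → run C
t=26: ready={C} → run C
t=27: (idle)
t=28: (idle)
t=29: (idle)
t=30: (idle)
t=31: (idle)
t=32: (idle)
t=33: (idle)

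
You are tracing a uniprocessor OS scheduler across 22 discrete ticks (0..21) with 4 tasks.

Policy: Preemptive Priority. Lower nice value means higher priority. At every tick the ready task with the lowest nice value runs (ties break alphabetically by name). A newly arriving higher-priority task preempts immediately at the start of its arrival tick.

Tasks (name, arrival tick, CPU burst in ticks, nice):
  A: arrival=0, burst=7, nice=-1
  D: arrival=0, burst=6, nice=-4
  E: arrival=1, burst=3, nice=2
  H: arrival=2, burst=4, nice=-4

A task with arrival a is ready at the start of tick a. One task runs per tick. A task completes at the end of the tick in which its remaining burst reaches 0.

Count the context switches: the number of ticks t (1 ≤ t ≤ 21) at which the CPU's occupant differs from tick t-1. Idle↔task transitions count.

context switches = 4

t=0: ready={A,D} → run D
t=1: ready={A,D,E} → run D
t=2: ready={A,D,E,H} → run D
t=3: ready={A,D,E,H} → run D
t=4: ready={A,D,E,H} → run D
t=5: ready={A,D,E,H} → run D
t=6: ready={A,E,H} → run H
t=7: ready={A,E,H} → run H
t=8: ready={A,E,H} → run H
t=9: ready={A,E,H} → run H
t=10: ready={A,E} → run A
t=11: ready={A,E} → run A
t=12: ready={A,E} → run A
t=13: ready={A,E} → run A
t=14: ready={A,E} → run A
t=15: ready={A,E} → run A
t=16: ready={A,E} → run A
t=17: ready={E} → run E
t=18: ready={E} → run E
t=19: ready={E} → run E
t=20: (idle)
t=21: (idle)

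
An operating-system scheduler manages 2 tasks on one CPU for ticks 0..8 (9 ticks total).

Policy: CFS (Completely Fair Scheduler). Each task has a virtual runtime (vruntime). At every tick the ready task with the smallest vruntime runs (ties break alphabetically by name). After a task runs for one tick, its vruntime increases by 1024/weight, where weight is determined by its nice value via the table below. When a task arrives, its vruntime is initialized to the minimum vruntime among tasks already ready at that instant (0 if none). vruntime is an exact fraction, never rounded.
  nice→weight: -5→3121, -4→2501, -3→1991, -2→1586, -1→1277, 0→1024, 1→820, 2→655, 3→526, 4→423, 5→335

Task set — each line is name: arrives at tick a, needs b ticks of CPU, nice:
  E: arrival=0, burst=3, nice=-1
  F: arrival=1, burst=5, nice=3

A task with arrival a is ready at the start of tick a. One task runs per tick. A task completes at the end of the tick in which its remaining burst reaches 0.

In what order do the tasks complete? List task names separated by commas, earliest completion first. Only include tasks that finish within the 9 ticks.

completion order = E, F

t=0: vr[E=0] → run E
t=1: vr[E=1024/1277 F=1024/1277] → run E
t=2: vr[E=2048/1277 F=1024/1277] → run F
t=3: vr[E=2048/1277 F=923136/335851] → run E
t=4: vr[F=923136/335851] → run F
t=5: vr[F=1576960/335851] → run F
t=6: vr[F=2230784/335851] → run F
t=7: vr[F=2884608/335851] → run F
t=8: (idle)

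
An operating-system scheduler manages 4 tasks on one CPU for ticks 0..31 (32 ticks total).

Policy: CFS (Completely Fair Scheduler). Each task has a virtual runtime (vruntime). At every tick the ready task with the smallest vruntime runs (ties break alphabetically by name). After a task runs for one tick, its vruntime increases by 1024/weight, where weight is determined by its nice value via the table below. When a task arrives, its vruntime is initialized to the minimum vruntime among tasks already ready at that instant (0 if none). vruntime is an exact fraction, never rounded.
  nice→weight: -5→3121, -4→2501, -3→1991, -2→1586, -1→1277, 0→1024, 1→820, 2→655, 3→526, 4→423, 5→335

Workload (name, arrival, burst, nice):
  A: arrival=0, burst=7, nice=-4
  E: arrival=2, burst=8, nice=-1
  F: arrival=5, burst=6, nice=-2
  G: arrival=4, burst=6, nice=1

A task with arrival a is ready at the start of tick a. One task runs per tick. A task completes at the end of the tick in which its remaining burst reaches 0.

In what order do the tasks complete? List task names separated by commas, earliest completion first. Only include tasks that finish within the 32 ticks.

completion order = A, F, E, G

t=0: vr[A=0] → run A
t=1: vr[A=1024/2501] → run A
t=2: vr[A=2048/2501 E=2048/2501] → run A
t=3: vr[A=3072/2501 E=2048/2501] → run E
t=4: vr[A=3072/2501 E=5176320/3193777 G=3072/2501] → run A
t=5: vr[A=4096/2501 E=5176320/3193777 F=3072/2501 G=3072/2501] → run F
t=6: vr[A=4096/2501 E=5176320/3193777 F=60928/32513 G=3072/2501] → run G
t=7: vr[A=4096/2501 E=5176320/3193777 F=60928/32513 G=30976/12505] → run E
t=8: vr[A=4096/2501 E=7737344/3193777 F=60928/32513 G=30976/12505] → run A
t=9: vr[A=5120/2501 E=7737344/3193777 F=60928/32513 G=30976/12505] → run F
t=10: vr[A=5120/2501 E=7737344/3193777 F=81920/32513 G=30976/12505] → run A
t=11: vr[A=6144/2501 E=7737344/3193777 F=81920/32513 G=30976/12505] → run E
t=12: vr[A=6144/2501 E=10298368/3193777 F=81920/32513 G=30976/12505] → run A
t=13: vr[E=10298368/3193777 F=81920/32513 G=30976/12505] → run G
t=14: vr[E=10298368/3193777 F=81920/32513 G=46592/12505] → run F
t=15: vr[E=10298368/3193777 F=102912/32513 G=46592/12505] → run F
t=16: vr[E=10298368/3193777 F=123904/32513 G=46592/12505] → run E
t=17: vr[E=12859392/3193777 F=123904/32513 G=46592/12505] → run G
t=18: vr[E=12859392/3193777 F=123904/32513 G=62208/12505] → run F
t=19: vr[E=12859392/3193777 F=144896/32513 G=62208/12505] → run E
t=20: vr[E=15420416/3193777 F=144896/32513 G=62208/12505] → run F
t=21: vr[E=15420416/3193777 G=62208/12505] → run E
t=22: vr[E=17981440/3193777 G=62208/12505] → run G
t=23: vr[E=17981440/3193777 G=77824/12505] → run E
t=24: vr[E=20542464/3193777 G=77824/12505] → run G
t=25: vr[E=20542464/3193777 G=18688/2501] → run E
t=26: vr[G=18688/2501] → run G
t=27: (idle)
t=28: (idle)
t=29: (idle)
t=30: (idle)
t=31: (idle)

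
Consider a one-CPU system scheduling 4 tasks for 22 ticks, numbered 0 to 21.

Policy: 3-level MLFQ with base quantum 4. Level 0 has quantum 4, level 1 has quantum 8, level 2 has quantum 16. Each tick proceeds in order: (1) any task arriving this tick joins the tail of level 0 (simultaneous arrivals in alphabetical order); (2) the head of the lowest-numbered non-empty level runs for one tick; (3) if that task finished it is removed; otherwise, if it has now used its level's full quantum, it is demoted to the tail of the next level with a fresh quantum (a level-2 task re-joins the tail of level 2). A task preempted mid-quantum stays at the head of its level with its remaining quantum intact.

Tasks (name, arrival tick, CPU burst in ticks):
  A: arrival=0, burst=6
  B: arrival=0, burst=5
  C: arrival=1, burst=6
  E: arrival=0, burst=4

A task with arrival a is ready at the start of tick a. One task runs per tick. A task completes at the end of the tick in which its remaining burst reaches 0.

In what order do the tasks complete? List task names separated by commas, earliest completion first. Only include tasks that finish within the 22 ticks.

completion order = E, A, B, C

t=0: L0/L1/L2 = ABE/-/- → run A
t=1: L0/L1/L2 = ABEC/-/- → run A
t=2: L0/L1/L2 = ABEC/-/- → run A
t=3: L0/L1/L2 = ABEC/-/- → run A
t=4: L0/L1/L2 = BEC/A/- → run B
t=5: L0/L1/L2 = BEC/A/- → run B
t=6: L0/L1/L2 = BEC/A/- → run B
t=7: L0/L1/L2 = BEC/A/- → run B
t=8: L0/L1/L2 = EC/AB/- → run E
t=9: L0/L1/L2 = EC/AB/- → run E
t=10: L0/L1/L2 = EC/AB/- → run E
t=11: L0/L1/L2 = EC/AB/- → run E
t=12: L0/L1/L2 = C/AB/- → run C
t=13: L0/L1/L2 = C/AB/- → run C
t=14: L0/L1/L2 = C/AB/- → run C
t=15: L0/L1/L2 = C/AB/- → run C
t=16: L0/L1/L2 = -/ABC/- → run A
t=17: L0/L1/L2 = -/ABC/- → run A
t=18: L0/L1/L2 = -/BC/- → run B
t=19: L0/L1/L2 = -/C/- → run C
t=20: L0/L1/L2 = -/C/- → run C
t=21: (idle)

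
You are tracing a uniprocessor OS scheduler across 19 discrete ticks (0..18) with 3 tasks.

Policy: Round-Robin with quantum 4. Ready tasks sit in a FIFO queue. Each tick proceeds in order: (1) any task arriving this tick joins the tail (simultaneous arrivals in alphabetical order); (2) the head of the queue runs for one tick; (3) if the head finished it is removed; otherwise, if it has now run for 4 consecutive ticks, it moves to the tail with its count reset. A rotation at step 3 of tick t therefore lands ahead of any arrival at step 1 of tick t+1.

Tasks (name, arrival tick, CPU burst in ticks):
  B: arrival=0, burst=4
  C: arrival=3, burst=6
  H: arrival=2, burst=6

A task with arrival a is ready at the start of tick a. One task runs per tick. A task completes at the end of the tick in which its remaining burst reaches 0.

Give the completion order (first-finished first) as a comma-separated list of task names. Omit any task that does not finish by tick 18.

t=0: queue=[B] q_used=0 → run B
t=1: queue=[B] q_used=1 → run B
t=2: queue=[B,H] q_used=2 → run B
t=3: queue=[B,H,C] q_used=3 → run B
t=4: queue=[H,C] q_used=0 → run H
t=5: queue=[H,C] q_used=1 → run H
t=6: queue=[H,C] q_used=2 → run H
t=7: queue=[H,C] q_used=3 → run H
t=8: queue=[C,H] q_used=0 → run C
t=9: queue=[C,H] q_used=1 → run C
t=10: queue=[C,H] q_used=2 → run C
t=11: queue=[C,H] q_used=3 → run C
t=12: queue=[H,C] q_used=0 → run H
t=13: queue=[H,C] q_used=1 → run H
t=14: queue=[C] q_used=0 → run C
t=15: queue=[C] q_used=1 → run C
t=16: (idle)
t=17: (idle)
t=18: (idle)

completion order = B, H, C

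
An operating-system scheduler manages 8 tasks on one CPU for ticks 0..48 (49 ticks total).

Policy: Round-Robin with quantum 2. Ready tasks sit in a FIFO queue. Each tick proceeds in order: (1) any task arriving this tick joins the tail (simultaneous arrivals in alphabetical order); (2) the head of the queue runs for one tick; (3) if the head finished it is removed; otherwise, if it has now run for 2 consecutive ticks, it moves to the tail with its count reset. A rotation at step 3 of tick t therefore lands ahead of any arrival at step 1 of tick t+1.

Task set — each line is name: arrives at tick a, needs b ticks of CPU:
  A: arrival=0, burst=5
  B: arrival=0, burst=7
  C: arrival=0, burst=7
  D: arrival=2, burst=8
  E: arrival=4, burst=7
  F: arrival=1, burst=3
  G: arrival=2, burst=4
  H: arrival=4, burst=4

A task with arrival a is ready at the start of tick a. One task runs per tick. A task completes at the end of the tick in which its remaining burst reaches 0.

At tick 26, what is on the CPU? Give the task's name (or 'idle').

t=0: queue=[A,B,C] q_used=0 → run A
t=1: queue=[A,B,C,F] q_used=1 → run A
t=2: queue=[B,C,F,A,D,G] q_used=0 → run B
t=3: queue=[B,C,F,A,D,G] q_used=1 → run B
t=4: queue=[C,F,A,D,G,B,E,H] q_used=0 → run C
t=5: queue=[C,F,A,D,G,B,E,H] q_used=1 → run C
t=6: queue=[F,A,D,G,B,E,H,C] q_used=0 → run F
t=7: queue=[F,A,D,G,B,E,H,C] q_used=1 → run F
t=8: queue=[A,D,G,B,E,H,C,F] q_used=0 → run A
t=9: queue=[A,D,G,B,E,H,C,F] q_used=1 → run A
t=10: queue=[D,G,B,E,H,C,F,A] q_used=0 → run D
t=11: queue=[D,G,B,E,H,C,F,A] q_used=1 → run D
t=12: queue=[G,B,E,H,C,F,A,D] q_used=0 → run G
t=13: queue=[G,B,E,H,C,F,A,D] q_used=1 → run G
t=14: queue=[B,E,H,C,F,A,D,G] q_used=0 → run B
t=15: queue=[B,E,H,C,F,A,D,G] q_used=1 → run B
t=16: queue=[E,H,C,F,A,D,G,B] q_used=0 → run E
t=17: queue=[E,H,C,F,A,D,G,B] q_used=1 → run E
t=18: queue=[H,C,F,A,D,G,B,E] q_used=0 → run H
t=19: queue=[H,C,F,A,D,G,B,E] q_used=1 → run H
t=20: queue=[C,F,A,D,G,B,E,H] q_used=0 → run C
t=21: queue=[C,F,A,D,G,B,E,H] q_used=1 → run C
t=22: queue=[F,A,D,G,B,E,H,C] q_used=0 → run F
t=23: queue=[A,D,G,B,E,H,C] q_used=0 → run A
t=24: queue=[D,G,B,E,H,C] q_used=0 → run D
t=25: queue=[D,G,B,E,H,C] q_used=1 → run D
t=26: queue=[G,B,E,H,C,D] q_used=0 → run G
t=27: queue=[G,B,E,H,C,D] q_used=1 → run G
t=28: queue=[B,E,H,C,D] q_used=0 → run B
t=29: queue=[B,E,H,C,D] q_used=1 → run B
t=30: queue=[E,H,C,D,B] q_used=0 → run E
t=31: queue=[E,H,C,D,B] q_used=1 → run E
t=32: queue=[H,C,D,B,E] q_used=0 → run H
t=33: queue=[H,C,D,B,E] q_used=1 → run H
t=34: queue=[C,D,B,E] q_used=0 → run C
t=35: queue=[C,D,B,E] q_used=1 → run C
t=36: queue=[D,B,E,C] q_used=0 → run D
t=37: queue=[D,B,E,C] q_used=1 → run D
t=38: queue=[B,E,C,D] q_used=0 → run B
t=39: queue=[E,C,D] q_used=0 → run E
t=40: queue=[E,C,D] q_used=1 → run E
t=41: queue=[C,D,E] q_used=0 → run C
t=42: queue=[D,E] q_used=0 → run D
t=43: queue=[D,E] q_used=1 → run D
t=44: queue=[E] q_used=0 → run E
t=45: (idle)
t=46: (idle)
t=47: (idle)
t=48: (idle)

running at tick 26 = G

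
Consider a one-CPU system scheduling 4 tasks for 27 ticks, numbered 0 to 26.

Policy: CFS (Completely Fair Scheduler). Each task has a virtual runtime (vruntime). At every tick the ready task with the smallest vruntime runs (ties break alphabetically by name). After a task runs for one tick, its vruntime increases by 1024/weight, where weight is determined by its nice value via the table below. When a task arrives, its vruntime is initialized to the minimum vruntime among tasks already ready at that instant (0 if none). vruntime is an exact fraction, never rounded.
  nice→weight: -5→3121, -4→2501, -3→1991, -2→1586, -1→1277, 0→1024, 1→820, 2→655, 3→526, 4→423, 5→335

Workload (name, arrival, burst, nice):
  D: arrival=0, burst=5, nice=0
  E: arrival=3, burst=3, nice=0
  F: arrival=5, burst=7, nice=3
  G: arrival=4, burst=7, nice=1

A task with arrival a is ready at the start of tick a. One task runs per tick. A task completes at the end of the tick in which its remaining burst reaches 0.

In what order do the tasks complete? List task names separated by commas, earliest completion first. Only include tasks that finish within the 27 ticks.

completion order = D, E, G, F

t=0: vr[D=0] → run D
t=1: vr[D=1] → run D
t=2: vr[D=2] → run D
t=3: vr[D=3 E=3] → run D
t=4: vr[D=4 E=3 G=3] → run E
t=5: vr[D=4 E=4 F=3 G=3] → run F
t=6: vr[D=4 E=4 F=1301/263 G=3] → run G
t=7: vr[D=4 E=4 F=1301/263 G=871/205] → run D
t=8: vr[E=4 F=1301/263 G=871/205] → run E
t=9: vr[E=5 F=1301/263 G=871/205] → run G
t=10: vr[E=5 F=1301/263 G=1127/205] → run F
t=11: vr[E=5 F=1813/263 G=1127/205] → run E
t=12: vr[F=1813/263 G=1127/205] → run G
t=13: vr[F=1813/263 G=1383/205] → run G
t=14: vr[F=1813/263 G=1639/205] → run F
t=15: vr[F=2325/263 G=1639/205] → run G
t=16: vr[F=2325/263 G=379/41] → run F
t=17: vr[F=2837/263 G=379/41] → run G
t=18: vr[F=2837/263 G=2151/205] → run G
t=19: vr[F=2837/263] → run F
t=20: vr[F=3349/263] → run F
t=21: vr[F=3861/263] → run F
t=22: (idle)
t=23: (idle)
t=24: (idle)
t=25: (idle)
t=26: (idle)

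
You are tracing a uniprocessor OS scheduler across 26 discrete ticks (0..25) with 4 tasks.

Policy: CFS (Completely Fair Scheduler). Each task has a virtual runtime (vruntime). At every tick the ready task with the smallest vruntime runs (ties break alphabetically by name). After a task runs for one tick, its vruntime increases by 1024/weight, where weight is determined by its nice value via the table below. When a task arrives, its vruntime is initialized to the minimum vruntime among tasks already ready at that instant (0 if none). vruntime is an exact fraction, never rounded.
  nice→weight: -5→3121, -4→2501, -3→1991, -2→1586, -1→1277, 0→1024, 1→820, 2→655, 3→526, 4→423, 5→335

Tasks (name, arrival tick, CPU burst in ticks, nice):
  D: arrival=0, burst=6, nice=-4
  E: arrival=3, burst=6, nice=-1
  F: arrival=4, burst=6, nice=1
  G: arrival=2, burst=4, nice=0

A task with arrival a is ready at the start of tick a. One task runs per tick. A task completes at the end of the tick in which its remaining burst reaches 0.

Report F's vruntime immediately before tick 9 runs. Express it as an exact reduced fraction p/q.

vruntime(F, start of tick 9) = 25856/12505

t=0: vr[D=0] → run D
t=1: vr[D=1024/2501] → run D
t=2: vr[D=2048/2501 G=2048/2501] → run D
t=3: vr[D=3072/2501 E=2048/2501 G=2048/2501] → run E
t=4: vr[D=3072/2501 E=5176320/3193777 F=2048/2501 G=2048/2501] → run F
t=5: vr[D=3072/2501 E=5176320/3193777 F=25856/12505 G=2048/2501] → run G
t=6: vr[D=3072/2501 E=5176320/3193777 F=25856/12505 G=4549/2501] → run D
t=7: vr[D=4096/2501 E=5176320/3193777 F=25856/12505 G=4549/2501] → run E
t=8: vr[D=4096/2501 E=7737344/3193777 F=25856/12505 G=4549/2501] → run D
t=9: vr[D=5120/2501 E=7737344/3193777 F=25856/12505 G=4549/2501] → run G
t=10: vr[D=5120/2501 E=7737344/3193777 F=25856/12505 G=7050/2501] → run D
t=11: vr[E=7737344/3193777 F=25856/12505 G=7050/2501] → run F
t=12: vr[E=7737344/3193777 F=41472/12505 G=7050/2501] → run E
t=13: vr[E=10298368/3193777 F=41472/12505 G=7050/2501] → run G
t=14: vr[E=10298368/3193777 F=41472/12505 G=9551/2501] → run E
t=15: vr[E=12859392/3193777 F=41472/12505 G=9551/2501] → run F
t=16: vr[E=12859392/3193777 F=57088/12505 G=9551/2501] → run G
t=17: vr[E=12859392/3193777 F=57088/12505] → run E
t=18: vr[E=15420416/3193777 F=57088/12505] → run F
t=19: vr[E=15420416/3193777 F=72704/12505] → run E
t=20: vr[F=72704/12505] → run F
t=21: vr[F=17664/2501] → run F
t=22: (idle)
t=23: (idle)
t=24: (idle)
t=25: (idle)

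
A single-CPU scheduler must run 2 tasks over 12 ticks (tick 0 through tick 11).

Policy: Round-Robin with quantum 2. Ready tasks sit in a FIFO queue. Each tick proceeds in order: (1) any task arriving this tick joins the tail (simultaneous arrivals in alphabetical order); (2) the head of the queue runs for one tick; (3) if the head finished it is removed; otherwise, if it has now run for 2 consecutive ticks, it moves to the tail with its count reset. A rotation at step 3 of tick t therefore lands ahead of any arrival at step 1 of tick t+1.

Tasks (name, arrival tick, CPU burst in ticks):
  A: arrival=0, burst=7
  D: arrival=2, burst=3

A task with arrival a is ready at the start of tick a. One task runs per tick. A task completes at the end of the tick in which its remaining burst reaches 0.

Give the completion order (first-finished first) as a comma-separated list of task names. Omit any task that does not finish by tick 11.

t=0: queue=[A] q_used=0 → run A
t=1: queue=[A] q_used=1 → run A
t=2: queue=[A,D] q_used=0 → run A
t=3: queue=[A,D] q_used=1 → run A
t=4: queue=[D,A] q_used=0 → run D
t=5: queue=[D,A] q_used=1 → run D
t=6: queue=[A,D] q_used=0 → run A
t=7: queue=[A,D] q_used=1 → run A
t=8: queue=[D,A] q_used=0 → run D
t=9: queue=[A] q_used=0 → run A
t=10: (idle)
t=11: (idle)

completion order = D, A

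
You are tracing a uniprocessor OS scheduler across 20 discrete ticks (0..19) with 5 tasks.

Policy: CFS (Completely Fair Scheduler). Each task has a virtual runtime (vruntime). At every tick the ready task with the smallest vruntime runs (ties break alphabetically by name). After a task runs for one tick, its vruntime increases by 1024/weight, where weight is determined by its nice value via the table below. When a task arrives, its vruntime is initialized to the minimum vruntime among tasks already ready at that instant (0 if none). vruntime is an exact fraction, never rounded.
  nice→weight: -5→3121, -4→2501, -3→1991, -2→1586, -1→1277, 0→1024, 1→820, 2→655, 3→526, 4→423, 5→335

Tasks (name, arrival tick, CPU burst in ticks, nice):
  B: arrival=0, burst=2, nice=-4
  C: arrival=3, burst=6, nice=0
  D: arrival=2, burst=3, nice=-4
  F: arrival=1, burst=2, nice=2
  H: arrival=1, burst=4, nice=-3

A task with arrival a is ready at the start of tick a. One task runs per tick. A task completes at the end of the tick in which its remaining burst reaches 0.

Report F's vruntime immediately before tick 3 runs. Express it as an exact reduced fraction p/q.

t=0: vr[B=0] → run B
t=1: vr[B=1024/2501 F=1024/2501 H=1024/2501] → run B
t=2: vr[D=1024/2501 F=1024/2501 H=1024/2501] → run D
t=3: vr[C=1024/2501 D=2048/2501 F=1024/2501 H=1024/2501] → run C
t=4: vr[C=3525/2501 D=2048/2501 F=1024/2501 H=1024/2501] → run F
t=5: vr[C=3525/2501 D=2048/2501 F=3231744/1638155 H=1024/2501] → run H
t=6: vr[C=3525/2501 D=2048/2501 F=3231744/1638155 H=4599808/4979491] → run D
t=7: vr[C=3525/2501 D=3072/2501 F=3231744/1638155 H=4599808/4979491] → run H
t=8: vr[C=3525/2501 D=3072/2501 F=3231744/1638155 H=7160832/4979491] → run D
t=9: vr[C=3525/2501 F=3231744/1638155 H=7160832/4979491] → run C
t=10: vr[C=6026/2501 F=3231744/1638155 H=7160832/4979491] → run H
t=11: vr[C=6026/2501 F=3231744/1638155 H=9721856/4979491] → run H
t=12: vr[C=6026/2501 F=3231744/1638155] → run F
t=13: vr[C=6026/2501] → run C
t=14: vr[C=8527/2501] → run C
t=15: vr[C=11028/2501] → run C
t=16: vr[C=13529/2501] → run C
t=17: (idle)
t=18: (idle)
t=19: (idle)

vruntime(F, start of tick 3) = 1024/2501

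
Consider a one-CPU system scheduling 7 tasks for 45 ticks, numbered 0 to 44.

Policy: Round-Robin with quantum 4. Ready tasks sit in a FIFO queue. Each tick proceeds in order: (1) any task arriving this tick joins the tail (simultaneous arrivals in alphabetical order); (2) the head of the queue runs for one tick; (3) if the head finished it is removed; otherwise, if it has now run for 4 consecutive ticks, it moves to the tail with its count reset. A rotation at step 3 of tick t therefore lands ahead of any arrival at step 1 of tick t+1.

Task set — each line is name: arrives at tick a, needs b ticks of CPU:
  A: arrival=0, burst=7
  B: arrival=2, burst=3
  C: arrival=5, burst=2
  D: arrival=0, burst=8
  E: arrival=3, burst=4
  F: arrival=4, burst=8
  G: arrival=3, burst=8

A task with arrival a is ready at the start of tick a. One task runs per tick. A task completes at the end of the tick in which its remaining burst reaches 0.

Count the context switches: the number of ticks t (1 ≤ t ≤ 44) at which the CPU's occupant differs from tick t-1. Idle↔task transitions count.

context switches = 11

t=0: queue=[A,D] q_used=0 → run A
t=1: queue=[A,D] q_used=1 → run A
t=2: queue=[A,D,B] q_used=2 → run A
t=3: queue=[A,D,B,E,G] q_used=3 → run A
t=4: queue=[D,B,E,G,A,F] q_used=0 → run D
t=5: queue=[D,B,E,G,A,F,C] q_used=1 → run D
t=6: queue=[D,B,E,G,A,F,C] q_used=2 → run D
t=7: queue=[D,B,E,G,A,F,C] q_used=3 → run D
t=8: queue=[B,E,G,A,F,C,D] q_used=0 → run B
t=9: queue=[B,E,G,A,F,C,D] q_used=1 → run B
t=10: queue=[B,E,G,A,F,C,D] q_used=2 → run B
t=11: queue=[E,G,A,F,C,D] q_used=0 → run E
t=12: queue=[E,G,A,F,C,D] q_used=1 → run E
t=13: queue=[E,G,A,F,C,D] q_used=2 → run E
t=14: queue=[E,G,A,F,C,D] q_used=3 → run E
t=15: queue=[G,A,F,C,D] q_used=0 → run G
t=16: queue=[G,A,F,C,D] q_used=1 → run G
t=17: queue=[G,A,F,C,D] q_used=2 → run G
t=18: queue=[G,A,F,C,D] q_used=3 → run G
t=19: queue=[A,F,C,D,G] q_used=0 → run A
t=20: queue=[A,F,C,D,G] q_used=1 → run A
t=21: queue=[A,F,C,D,G] q_used=2 → run A
t=22: queue=[F,C,D,G] q_used=0 → run F
t=23: queue=[F,C,D,G] q_used=1 → run F
t=24: queue=[F,C,D,G] q_used=2 → run F
t=25: queue=[F,C,D,G] q_used=3 → run F
t=26: queue=[C,D,G,F] q_used=0 → run C
t=27: queue=[C,D,G,F] q_used=1 → run C
t=28: queue=[D,G,F] q_used=0 → run D
t=29: queue=[D,G,F] q_used=1 → run D
t=30: queue=[D,G,F] q_used=2 → run D
t=31: queue=[D,G,F] q_used=3 → run D
t=32: queue=[G,F] q_used=0 → run G
t=33: queue=[G,F] q_used=1 → run G
t=34: queue=[G,F] q_used=2 → run G
t=35: queue=[G,F] q_used=3 → run G
t=36: queue=[F] q_used=0 → run F
t=37: queue=[F] q_used=1 → run F
t=38: queue=[F] q_used=2 → run F
t=39: queue=[F] q_used=3 → run F
t=40: (idle)
t=41: (idle)
t=42: (idle)
t=43: (idle)
t=44: (idle)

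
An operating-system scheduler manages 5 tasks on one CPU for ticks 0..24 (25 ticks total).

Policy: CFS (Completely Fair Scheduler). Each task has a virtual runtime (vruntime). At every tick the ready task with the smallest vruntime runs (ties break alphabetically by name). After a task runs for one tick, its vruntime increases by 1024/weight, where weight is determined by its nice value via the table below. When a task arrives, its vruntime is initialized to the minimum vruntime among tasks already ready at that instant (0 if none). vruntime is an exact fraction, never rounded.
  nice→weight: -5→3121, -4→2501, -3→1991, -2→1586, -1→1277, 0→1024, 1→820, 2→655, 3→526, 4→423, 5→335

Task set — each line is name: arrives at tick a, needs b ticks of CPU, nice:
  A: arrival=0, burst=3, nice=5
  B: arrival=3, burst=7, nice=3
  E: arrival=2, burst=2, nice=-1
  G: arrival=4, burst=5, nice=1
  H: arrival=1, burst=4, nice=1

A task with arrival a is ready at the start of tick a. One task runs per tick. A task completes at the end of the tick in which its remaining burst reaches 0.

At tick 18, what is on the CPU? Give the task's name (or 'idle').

t=0: vr[A=0] → run A
t=1: vr[A=1024/335 H=1024/335] → run A
t=2: vr[A=2048/335 E=1024/335 H=1024/335] → run E
t=3: vr[A=2048/335 B=1024/335 E=1650688/427795 H=1024/335] → run B
t=4: vr[A=2048/335 B=440832/88105 E=1650688/427795 G=1024/335 H=1024/335] → run G
t=5: vr[A=2048/335 B=440832/88105 E=1650688/427795 G=59136/13735 H=1024/335] → run H
t=6: vr[A=2048/335 B=440832/88105 E=1650688/427795 G=59136/13735 H=59136/13735] → run E
t=7: vr[A=2048/335 B=440832/88105 G=59136/13735 H=59136/13735] → run G
t=8: vr[A=2048/335 B=440832/88105 G=76288/13735 H=59136/13735] → run H
t=9: vr[A=2048/335 B=440832/88105 G=76288/13735 H=76288/13735] → run B
t=10: vr[A=2048/335 B=612352/88105 G=76288/13735 H=76288/13735] → run G
t=11: vr[A=2048/335 B=612352/88105 G=18688/2747 H=76288/13735] → run H
t=12: vr[A=2048/335 B=612352/88105 G=18688/2747 H=18688/2747] → run A
t=13: vr[B=612352/88105 G=18688/2747 H=18688/2747] → run G
t=14: vr[B=612352/88105 G=110592/13735 H=18688/2747] → run H
t=15: vr[B=612352/88105 G=110592/13735] → run B
t=16: vr[B=783872/88105 G=110592/13735] → run G
t=17: vr[B=783872/88105] → run B
t=18: vr[B=955392/88105] → run B
t=19: vr[B=1126912/88105] → run B
t=20: vr[B=1298432/88105] → run B
t=21: (idle)
t=22: (idle)
t=23: (idle)
t=24: (idle)

running at tick 18 = B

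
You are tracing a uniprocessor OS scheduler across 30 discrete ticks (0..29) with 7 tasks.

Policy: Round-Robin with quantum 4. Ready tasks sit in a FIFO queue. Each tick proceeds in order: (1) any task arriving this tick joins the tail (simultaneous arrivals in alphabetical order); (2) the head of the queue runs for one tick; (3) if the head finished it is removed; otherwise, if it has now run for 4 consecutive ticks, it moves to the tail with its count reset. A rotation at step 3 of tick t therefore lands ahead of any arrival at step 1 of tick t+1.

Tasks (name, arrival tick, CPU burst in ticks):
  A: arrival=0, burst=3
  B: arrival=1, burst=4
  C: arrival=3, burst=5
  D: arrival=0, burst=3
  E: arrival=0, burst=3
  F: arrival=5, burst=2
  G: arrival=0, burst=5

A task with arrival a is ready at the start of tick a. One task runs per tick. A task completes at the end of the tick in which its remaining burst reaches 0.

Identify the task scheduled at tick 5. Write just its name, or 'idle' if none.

running at tick 5 = D

t=0: queue=[A,D,E,G] q_used=0 → run A
t=1: queue=[A,D,E,G,B] q_used=1 → run A
t=2: queue=[A,D,E,G,B] q_used=2 → run A
t=3: queue=[D,E,G,B,C] q_used=0 → run D
t=4: queue=[D,E,G,B,C] q_used=1 → run D
t=5: queue=[D,E,G,B,C,F] q_used=2 → run D
t=6: queue=[E,G,B,C,F] q_used=0 → run E
t=7: queue=[E,G,B,C,F] q_used=1 → run E
t=8: queue=[E,G,B,C,F] q_used=2 → run E
t=9: queue=[G,B,C,F] q_used=0 → run G
t=10: queue=[G,B,C,F] q_used=1 → run G
t=11: queue=[G,B,C,F] q_used=2 → run G
t=12: queue=[G,B,C,F] q_used=3 → run G
t=13: queue=[B,C,F,G] q_used=0 → run B
t=14: queue=[B,C,F,G] q_used=1 → run B
t=15: queue=[B,C,F,G] q_used=2 → run B
t=16: queue=[B,C,F,G] q_used=3 → run B
t=17: queue=[C,F,G] q_used=0 → run C
t=18: queue=[C,F,G] q_used=1 → run C
t=19: queue=[C,F,G] q_used=2 → run C
t=20: queue=[C,F,G] q_used=3 → run C
t=21: queue=[F,G,C] q_used=0 → run F
t=22: queue=[F,G,C] q_used=1 → run F
t=23: queue=[G,C] q_used=0 → run G
t=24: queue=[C] q_used=0 → run C
t=25: (idle)
t=26: (idle)
t=27: (idle)
t=28: (idle)
t=29: (idle)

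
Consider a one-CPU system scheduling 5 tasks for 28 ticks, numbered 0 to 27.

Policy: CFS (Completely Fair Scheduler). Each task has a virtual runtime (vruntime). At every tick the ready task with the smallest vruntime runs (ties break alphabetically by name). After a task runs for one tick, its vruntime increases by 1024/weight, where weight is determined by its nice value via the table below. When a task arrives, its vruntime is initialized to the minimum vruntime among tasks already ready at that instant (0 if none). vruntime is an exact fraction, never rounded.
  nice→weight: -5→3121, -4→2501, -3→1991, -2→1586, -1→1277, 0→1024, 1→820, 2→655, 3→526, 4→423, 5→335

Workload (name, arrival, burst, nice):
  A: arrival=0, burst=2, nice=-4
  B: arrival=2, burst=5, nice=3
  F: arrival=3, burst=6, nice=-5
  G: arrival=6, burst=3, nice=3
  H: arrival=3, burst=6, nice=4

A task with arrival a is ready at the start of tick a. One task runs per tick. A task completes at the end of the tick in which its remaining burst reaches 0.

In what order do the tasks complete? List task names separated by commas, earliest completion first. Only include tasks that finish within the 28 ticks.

completion order = A, F, G, B, H

t=0: vr[A=0] → run A
t=1: vr[A=1024/2501] → run A
t=2: vr[B=0] → run B
t=3: vr[B=512/263 F=512/263 H=512/263] → run B
t=4: vr[B=1024/263 F=512/263 H=512/263] → run F
t=5: vr[B=1024/263 F=1867264/820823 H=512/263] → run H
t=6: vr[B=1024/263 F=1867264/820823 G=1867264/820823 H=485888/111249] → run F
t=7: vr[B=1024/263 F=2136576/820823 G=1867264/820823 H=485888/111249] → run G
t=8: vr[B=1024/263 F=2136576/820823 G=3465216/820823 H=485888/111249] → run F
t=9: vr[B=1024/263 F=2405888/820823 G=3465216/820823 H=485888/111249] → run F
t=10: vr[B=1024/263 F=2675200/820823 G=3465216/820823 H=485888/111249] → run F
t=11: vr[B=1024/263 F=2944512/820823 G=3465216/820823 H=485888/111249] → run F
t=12: vr[B=1024/263 G=3465216/820823 H=485888/111249] → run B
t=13: vr[B=1536/263 G=3465216/820823 H=485888/111249] → run G
t=14: vr[B=1536/263 G=5063168/820823 H=485888/111249] → run H
t=15: vr[B=1536/263 G=5063168/820823 H=755200/111249] → run B
t=16: vr[B=2048/263 G=5063168/820823 H=755200/111249] → run G
t=17: vr[B=2048/263 H=755200/111249] → run H
t=18: vr[B=2048/263 H=341504/37083] → run B
t=19: vr[H=341504/37083] → run H
t=20: vr[H=1293824/111249] → run H
t=21: vr[H=1563136/111249] → run H
t=22: (idle)
t=23: (idle)
t=24: (idle)
t=25: (idle)
t=26: (idle)
t=27: (idle)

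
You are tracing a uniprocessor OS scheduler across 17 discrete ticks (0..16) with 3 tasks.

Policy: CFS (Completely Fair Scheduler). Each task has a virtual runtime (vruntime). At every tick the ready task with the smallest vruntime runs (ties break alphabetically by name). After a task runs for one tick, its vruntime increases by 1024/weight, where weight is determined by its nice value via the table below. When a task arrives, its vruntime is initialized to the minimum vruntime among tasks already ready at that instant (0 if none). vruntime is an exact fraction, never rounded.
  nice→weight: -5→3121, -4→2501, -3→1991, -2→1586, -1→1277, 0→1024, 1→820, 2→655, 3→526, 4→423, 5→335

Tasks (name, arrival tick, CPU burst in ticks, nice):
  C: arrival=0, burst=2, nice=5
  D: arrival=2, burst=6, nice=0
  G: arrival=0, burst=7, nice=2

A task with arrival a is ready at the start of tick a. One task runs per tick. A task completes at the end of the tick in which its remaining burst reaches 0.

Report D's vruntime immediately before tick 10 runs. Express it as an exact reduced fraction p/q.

t=0: vr[C=0 G=0] → run C
t=1: vr[C=1024/335 G=0] → run G
t=2: vr[C=1024/335 D=1024/655 G=1024/655] → run D
t=3: vr[C=1024/335 D=1679/655 G=1024/655] → run G
t=4: vr[C=1024/335 D=1679/655 G=2048/655] → run D
t=5: vr[C=1024/335 D=2334/655 G=2048/655] → run C
t=6: vr[D=2334/655 G=2048/655] → run G
t=7: vr[D=2334/655 G=3072/655] → run D
t=8: vr[D=2989/655 G=3072/655] → run D
t=9: vr[D=3644/655 G=3072/655] → run G
t=10: vr[D=3644/655 G=4096/655] → run D
t=11: vr[D=4299/655 G=4096/655] → run G
t=12: vr[D=4299/655 G=1024/131] → run D
t=13: vr[G=1024/131] → run G
t=14: vr[G=6144/655] → run G
t=15: (idle)
t=16: (idle)

vruntime(D, start of tick 10) = 3644/655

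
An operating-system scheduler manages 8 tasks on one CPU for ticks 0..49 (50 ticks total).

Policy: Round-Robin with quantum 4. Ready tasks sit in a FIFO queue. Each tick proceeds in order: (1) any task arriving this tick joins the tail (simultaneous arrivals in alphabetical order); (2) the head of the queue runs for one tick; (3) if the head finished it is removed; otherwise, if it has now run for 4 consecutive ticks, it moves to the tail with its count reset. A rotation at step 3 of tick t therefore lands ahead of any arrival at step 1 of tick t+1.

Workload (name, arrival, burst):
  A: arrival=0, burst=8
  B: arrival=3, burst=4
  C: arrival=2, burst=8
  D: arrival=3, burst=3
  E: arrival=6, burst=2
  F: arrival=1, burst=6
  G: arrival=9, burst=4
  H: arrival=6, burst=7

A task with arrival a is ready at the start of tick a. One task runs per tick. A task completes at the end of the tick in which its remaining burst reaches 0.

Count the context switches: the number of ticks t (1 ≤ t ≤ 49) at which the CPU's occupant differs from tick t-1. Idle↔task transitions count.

context switches = 12

t=0: queue=[A] q_used=0 → run A
t=1: queue=[A,F] q_used=1 → run A
t=2: queue=[A,F,C] q_used=2 → run A
t=3: queue=[A,F,C,B,D] q_used=3 → run A
t=4: queue=[F,C,B,D,A] q_used=0 → run F
t=5: queue=[F,C,B,D,A] q_used=1 → run F
t=6: queue=[F,C,B,D,A,E,H] q_used=2 → run F
t=7: queue=[F,C,B,D,A,E,H] q_used=3 → run F
t=8: queue=[C,B,D,A,E,H,F] q_used=0 → run C
t=9: queue=[C,B,D,A,E,H,F,G] q_used=1 → run C
t=10: queue=[C,B,D,A,E,H,F,G] q_used=2 → run C
t=11: queue=[C,B,D,A,E,H,F,G] q_used=3 → run C
t=12: queue=[B,D,A,E,H,F,G,C] q_used=0 → run B
t=13: queue=[B,D,A,E,H,F,G,C] q_used=1 → run B
t=14: queue=[B,D,A,E,H,F,G,C] q_used=2 → run B
t=15: queue=[B,D,A,E,H,F,G,C] q_used=3 → run B
t=16: queue=[D,A,E,H,F,G,C] q_used=0 → run D
t=17: queue=[D,A,E,H,F,G,C] q_used=1 → run D
t=18: queue=[D,A,E,H,F,G,C] q_used=2 → run D
t=19: queue=[A,E,H,F,G,C] q_used=0 → run A
t=20: queue=[A,E,H,F,G,C] q_used=1 → run A
t=21: queue=[A,E,H,F,G,C] q_used=2 → run A
t=22: queue=[A,E,H,F,G,C] q_used=3 → run A
t=23: queue=[E,H,F,G,C] q_used=0 → run E
t=24: queue=[E,H,F,G,C] q_used=1 → run E
t=25: queue=[H,F,G,C] q_used=0 → run H
t=26: queue=[H,F,G,C] q_used=1 → run H
t=27: queue=[H,F,G,C] q_used=2 → run H
t=28: queue=[H,F,G,C] q_used=3 → run H
t=29: queue=[F,G,C,H] q_used=0 → run F
t=30: queue=[F,G,C,H] q_used=1 → run F
t=31: queue=[G,C,H] q_used=0 → run G
t=32: queue=[G,C,H] q_used=1 → run G
t=33: queue=[G,C,H] q_used=2 → run G
t=34: queue=[G,C,H] q_used=3 → run G
t=35: queue=[C,H] q_used=0 → run C
t=36: queue=[C,H] q_used=1 → run C
t=37: queue=[C,H] q_used=2 → run C
t=38: queue=[C,H] q_used=3 → run C
t=39: queue=[H] q_used=0 → run H
t=40: queue=[H] q_used=1 → run H
t=41: queue=[H] q_used=2 → run H
t=42: (idle)
t=43: (idle)
t=44: (idle)
t=45: (idle)
t=46: (idle)
t=47: (idle)
t=48: (idle)
t=49: (idle)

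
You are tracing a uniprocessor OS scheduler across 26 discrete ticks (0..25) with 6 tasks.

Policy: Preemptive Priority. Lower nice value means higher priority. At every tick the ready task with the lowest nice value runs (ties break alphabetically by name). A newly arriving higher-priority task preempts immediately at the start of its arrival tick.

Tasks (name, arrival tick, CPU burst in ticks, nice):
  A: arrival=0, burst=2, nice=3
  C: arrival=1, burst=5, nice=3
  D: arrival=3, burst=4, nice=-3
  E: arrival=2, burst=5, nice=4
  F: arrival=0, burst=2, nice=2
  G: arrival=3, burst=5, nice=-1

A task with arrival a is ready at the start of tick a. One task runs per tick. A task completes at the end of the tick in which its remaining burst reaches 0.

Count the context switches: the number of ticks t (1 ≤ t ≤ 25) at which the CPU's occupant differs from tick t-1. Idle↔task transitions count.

context switches = 7

t=0: ready={A,F} → run F
t=1: ready={A,C,F} → run F
t=2: ready={A,C,E} → run A
t=3: ready={A,C,D,E,G} → run D
t=4: ready={A,C,D,E,G} → run D
t=5: ready={A,C,D,E,G} → run D
t=6: ready={A,C,D,E,G} → run D
t=7: ready={A,C,E,G} → run G
t=8: ready={A,C,E,G} → run G
t=9: ready={A,C,E,G} → run G
t=10: ready={A,C,E,G} → run G
t=11: ready={A,C,E,G} → run G
t=12: ready={A,C,E} → run A
t=13: ready={C,E} → run C
t=14: ready={C,E} → run C
t=15: ready={C,E} → run C
t=16: ready={C,E} → run C
t=17: ready={C,E} → run C
t=18: ready={E} → run E
t=19: ready={E} → run E
t=20: ready={E} → run E
t=21: ready={E} → run E
t=22: ready={E} → run E
t=23: (idle)
t=24: (idle)
t=25: (idle)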